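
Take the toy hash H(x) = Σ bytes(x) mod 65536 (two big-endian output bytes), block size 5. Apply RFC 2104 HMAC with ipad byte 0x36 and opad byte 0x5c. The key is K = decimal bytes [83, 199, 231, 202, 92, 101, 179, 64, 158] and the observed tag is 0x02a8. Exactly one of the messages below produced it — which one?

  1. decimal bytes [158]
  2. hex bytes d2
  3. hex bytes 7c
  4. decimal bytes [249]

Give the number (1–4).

4

Key decimal bytes [83, 199, 231, 202, 92, 101, 179, 64, 158] = 53 c7 e7 ca 5c 65 b3 40 9e is 9 bytes > B = 5, so hash it first: H(key) = 05 1d, then zero-pad to 5 bytes: K' = 05 1d 00 00 00.
K' ⊕ ipad = 33 2b 36 36 36; K' ⊕ opad = 59 41 5c 5c 5c.
m1: inner = H(33 2b 36 36 36 9e) = 01 9e; tag = H(59 41 5c 5c 5c 01 9e) = 024d
m2: inner = H(33 2b 36 36 36 d2) = 01 d2; tag = H(59 41 5c 5c 5c 01 d2) = 0281
m3: inner = H(33 2b 36 36 36 7c) = 01 7c; tag = H(59 41 5c 5c 5c 01 7c) = 022b
m4: inner = H(33 2b 36 36 36 f9) = 01 f9; tag = H(59 41 5c 5c 5c 01 f9) = 02a8 ← matches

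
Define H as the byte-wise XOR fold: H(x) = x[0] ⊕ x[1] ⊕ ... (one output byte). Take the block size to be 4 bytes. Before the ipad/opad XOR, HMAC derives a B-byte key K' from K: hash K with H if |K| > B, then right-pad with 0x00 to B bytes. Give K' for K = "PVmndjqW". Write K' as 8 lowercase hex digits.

2d000000

|K| = 8 > B = 4, so first hash the key.
H(K): XOR 50⊕56⊕6d⊕6e⊕64⊕6a⊕71⊕57 = 2d.
Zero-pad H(K) = 2d to 4 bytes: K' = 2d 00 00 00.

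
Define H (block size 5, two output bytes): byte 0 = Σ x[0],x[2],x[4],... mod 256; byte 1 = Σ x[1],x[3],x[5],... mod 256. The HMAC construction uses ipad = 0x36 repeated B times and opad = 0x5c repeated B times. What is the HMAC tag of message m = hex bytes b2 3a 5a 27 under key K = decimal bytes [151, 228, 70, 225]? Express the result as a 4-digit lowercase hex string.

Key decimal bytes [151, 228, 70, 225] = 97 e4 46 e1 is 4 bytes ≤ B = 5; zero-pad to 5 bytes: K' = 97 e4 46 e1 00.
K' ⊕ ipad = a1 d2 70 d7 36.  K' ⊕ opad = cb b8 1a bd 5c.
Inner input = (K'⊕ipad) ∥ m = a1 d2 70 d7 36 ∥ b2 3a 5a 27.
Inner hash: even-index sum = 424 mod 256 = 168; odd-index sum = 693 mod 256 = 181 → a8 b5.
Outer input = (K'⊕opad) ∥ inner = cb b8 1a bd 5c ∥ a8 b5.
Outer hash (tag): even-index sum = 502 mod 256 = 246; odd-index sum = 541 mod 256 = 29 → f6 1d.

f61d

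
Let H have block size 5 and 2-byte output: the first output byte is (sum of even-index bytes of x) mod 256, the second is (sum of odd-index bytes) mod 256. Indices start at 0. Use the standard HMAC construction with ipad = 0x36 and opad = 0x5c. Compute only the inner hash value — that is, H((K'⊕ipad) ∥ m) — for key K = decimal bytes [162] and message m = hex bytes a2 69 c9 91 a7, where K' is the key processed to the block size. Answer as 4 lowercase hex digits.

fa7e

Key decimal bytes [162] = a2 is 1 byte ≤ B = 5; zero-pad to 5 bytes: K' = a2 00 00 00 00.
K' ⊕ ipad = 94 36 36 36 36.
Inner input = 94 36 36 36 36 ∥ a2 69 c9 91 a7.
Inner hash: even-index sum = 506 mod 256 = 250; odd-index sum = 638 mod 256 = 126 → fa 7e.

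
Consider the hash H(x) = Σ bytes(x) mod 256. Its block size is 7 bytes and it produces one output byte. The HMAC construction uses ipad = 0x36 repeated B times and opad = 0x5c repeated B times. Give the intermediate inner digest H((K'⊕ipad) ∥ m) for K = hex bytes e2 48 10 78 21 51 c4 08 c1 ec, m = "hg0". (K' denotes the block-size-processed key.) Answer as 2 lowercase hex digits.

Key hex bytes e2 48 10 78 21 51 c4 08 c1 ec is 10 bytes > B = 7, so hash it first: H(key) = 9d, then zero-pad to 7 bytes: K' = 9d 00 00 00 00 00 00.
K' ⊕ ipad = ab 36 36 36 36 36 36.
Inner input = ab 36 36 36 36 36 36 ∥ 68 67 30.
Inner hash: sum = 171+54+54+54+54+54+54+104+103+48 = 750; mod 256 = 238 → ee.

ee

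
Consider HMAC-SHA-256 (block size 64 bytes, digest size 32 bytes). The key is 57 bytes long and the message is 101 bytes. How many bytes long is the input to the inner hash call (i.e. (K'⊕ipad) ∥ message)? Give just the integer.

Key is 57 ≤ 64 bytes, zero-padded: |K'| = 64.
Inner input = (K'⊕ipad) ∥ m → 64 + 101 = 165 bytes.

165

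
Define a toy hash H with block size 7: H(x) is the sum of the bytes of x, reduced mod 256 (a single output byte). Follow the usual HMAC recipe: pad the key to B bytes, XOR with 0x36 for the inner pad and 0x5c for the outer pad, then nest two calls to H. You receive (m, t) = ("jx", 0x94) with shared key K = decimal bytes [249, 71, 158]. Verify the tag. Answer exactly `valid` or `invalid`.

valid

Key decimal bytes [249, 71, 158] = f9 47 9e is 3 bytes ≤ B = 7; zero-pad to 7 bytes: K' = f9 47 9e 00 00 00 00.
K' ⊕ ipad = cf 71 a8 36 36 36 36; K' ⊕ opad = a5 1b c2 5c 5c 5c 5c.
Inner hash: sum = 207+113+168+54+54+54+54+106+120 = 930; mod 256 = 162 → a2.
Outer hash (recomputed tag): sum = 165+27+194+92+92+92+92+162 = 916; mod 256 = 148 → 94.
Recomputed tag = 94; claimed = 94 → match.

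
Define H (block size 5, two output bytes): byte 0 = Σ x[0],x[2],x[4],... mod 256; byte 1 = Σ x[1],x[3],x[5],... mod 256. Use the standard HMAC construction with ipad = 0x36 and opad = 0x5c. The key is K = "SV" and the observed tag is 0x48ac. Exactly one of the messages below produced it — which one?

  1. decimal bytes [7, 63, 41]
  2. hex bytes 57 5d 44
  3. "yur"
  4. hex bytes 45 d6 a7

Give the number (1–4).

Key "SV" = 53 56 is 2 bytes ≤ B = 5; zero-pad to 5 bytes: K' = 53 56 00 00 00.
K' ⊕ ipad = 65 60 36 36 36; K' ⊕ opad = 0f 0a 5c 5c 5c.
m1: inner = H(65 60 36 36 36 07 3f 29) = 10 c6; tag = H(0f 0a 5c 5c 5c 10 c6) = 8d76
m2: inner = H(65 60 36 36 36 57 5d 44) = 2e 31; tag = H(0f 0a 5c 5c 5c 2e 31) = f894
m3: inner = H(65 60 36 36 36 79 75 72) = 46 81; tag = H(0f 0a 5c 5c 5c 46 81) = 48ac ← matches
m4: inner = H(65 60 36 36 36 45 d6 a7) = a7 82; tag = H(0f 0a 5c 5c 5c a7 82) = 490d

3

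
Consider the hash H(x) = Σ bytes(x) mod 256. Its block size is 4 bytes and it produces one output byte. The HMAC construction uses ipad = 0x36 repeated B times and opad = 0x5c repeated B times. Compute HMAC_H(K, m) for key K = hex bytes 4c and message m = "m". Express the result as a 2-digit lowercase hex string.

ad

Key hex bytes 4c is 1 byte ≤ B = 4; zero-pad to 4 bytes: K' = 4c 00 00 00.
K' ⊕ ipad = 7a 36 36 36.  K' ⊕ opad = 10 5c 5c 5c.
Inner input = (K'⊕ipad) ∥ m = 7a 36 36 36 ∥ 6d.
Inner hash: sum = 122+54+54+54+109 = 393; mod 256 = 137 → 89.
Outer input = (K'⊕opad) ∥ inner = 10 5c 5c 5c ∥ 89.
Outer hash (tag): sum = 16+92+92+92+137 = 429; mod 256 = 173 → ad.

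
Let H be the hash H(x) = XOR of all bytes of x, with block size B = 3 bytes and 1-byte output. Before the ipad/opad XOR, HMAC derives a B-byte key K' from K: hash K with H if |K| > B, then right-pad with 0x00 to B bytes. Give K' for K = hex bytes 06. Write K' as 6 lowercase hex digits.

060000

Key hex bytes 06 is 1 byte ≤ B = 3; zero-pad to 3 bytes: K' = 06 00 00.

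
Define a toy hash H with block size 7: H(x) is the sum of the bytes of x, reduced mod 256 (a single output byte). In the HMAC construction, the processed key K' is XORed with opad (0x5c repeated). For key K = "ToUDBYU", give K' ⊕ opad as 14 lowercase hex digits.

Key "ToUDBYU" = 54 6f 55 44 42 59 55 is exactly B = 7 bytes: K' = 54 6f 55 44 42 59 55.
XOR each byte with 0x5c: 54⊕5c=08, 6f⊕5c=33, 55⊕5c=09, 44⊕5c=18, 42⊕5c=1e, 59⊕5c=05, 55⊕5c=09.

083309181e0509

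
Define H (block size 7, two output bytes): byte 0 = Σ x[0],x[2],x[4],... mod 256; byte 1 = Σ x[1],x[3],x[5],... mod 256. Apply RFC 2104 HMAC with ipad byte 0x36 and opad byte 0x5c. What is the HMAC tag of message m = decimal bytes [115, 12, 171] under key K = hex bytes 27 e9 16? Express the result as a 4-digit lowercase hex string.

Key hex bytes 27 e9 16 is 3 bytes ≤ B = 7; zero-pad to 7 bytes: K' = 27 e9 16 00 00 00 00.
K' ⊕ ipad = 11 df 20 36 36 36 36.  K' ⊕ opad = 7b b5 4a 5c 5c 5c 5c.
Inner input = (K'⊕ipad) ∥ m = 11 df 20 36 36 36 36 ∥ 73 0c ab.
Inner hash: even-index sum = 169 mod 256 = 169; odd-index sum = 617 mod 256 = 105 → a9 69.
Outer input = (K'⊕opad) ∥ inner = 7b b5 4a 5c 5c 5c 5c ∥ a9 69.
Outer hash (tag): even-index sum = 486 mod 256 = 230; odd-index sum = 534 mod 256 = 22 → e6 16.

e616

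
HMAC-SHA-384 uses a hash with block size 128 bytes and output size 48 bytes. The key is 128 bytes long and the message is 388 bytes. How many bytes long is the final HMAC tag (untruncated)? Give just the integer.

48

The tag is one SHA-384 digest: 48 bytes.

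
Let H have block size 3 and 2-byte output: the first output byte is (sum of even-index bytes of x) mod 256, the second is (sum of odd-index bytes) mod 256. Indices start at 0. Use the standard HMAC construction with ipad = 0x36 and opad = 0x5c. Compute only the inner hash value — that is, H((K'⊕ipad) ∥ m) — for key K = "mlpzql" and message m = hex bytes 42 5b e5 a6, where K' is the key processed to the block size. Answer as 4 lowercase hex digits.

Key "mlpzql" = 6d 6c 70 7a 71 6c is 6 bytes > B = 3, so hash it first: H(key) = 4e 52, then zero-pad to 3 bytes: K' = 4e 52 00.
K' ⊕ ipad = 78 64 36.
Inner input = 78 64 36 ∥ 42 5b e5 a6.
Inner hash: even-index sum = 431 mod 256 = 175; odd-index sum = 395 mod 256 = 139 → af 8b.

af8b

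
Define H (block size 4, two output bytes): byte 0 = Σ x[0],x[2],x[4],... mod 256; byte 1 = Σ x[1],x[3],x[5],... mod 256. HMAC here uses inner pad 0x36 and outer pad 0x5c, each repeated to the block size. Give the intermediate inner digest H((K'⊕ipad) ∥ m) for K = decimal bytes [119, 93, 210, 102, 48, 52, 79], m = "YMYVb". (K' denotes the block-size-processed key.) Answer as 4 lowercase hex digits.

Key decimal bytes [119, 93, 210, 102, 48, 52, 79] = 77 5d d2 66 30 34 4f is 7 bytes > B = 4, so hash it first: H(key) = c8 f7, then zero-pad to 4 bytes: K' = c8 f7 00 00.
K' ⊕ ipad = fe c1 36 36.
Inner input = fe c1 36 36 ∥ 59 4d 59 56 62.
Inner hash: even-index sum = 584 mod 256 = 72; odd-index sum = 410 mod 256 = 154 → 48 9a.

489a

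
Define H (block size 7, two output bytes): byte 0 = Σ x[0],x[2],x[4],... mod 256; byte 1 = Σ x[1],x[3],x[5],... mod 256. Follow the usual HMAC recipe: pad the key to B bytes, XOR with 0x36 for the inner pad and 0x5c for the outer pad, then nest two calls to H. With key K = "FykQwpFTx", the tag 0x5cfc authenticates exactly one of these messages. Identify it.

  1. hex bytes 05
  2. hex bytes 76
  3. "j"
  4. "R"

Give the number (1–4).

3

Key "FykQwpFTx" = 46 79 6b 51 77 70 46 54 78 is 9 bytes > B = 7, so hash it first: H(key) = e6 8e, then zero-pad to 7 bytes: K' = e6 8e 00 00 00 00 00.
K' ⊕ ipad = d0 b8 36 36 36 36 36; K' ⊕ opad = ba d2 5c 5c 5c 5c 5c.
m1: inner = H(d0 b8 36 36 36 36 36 05) = 72 29; tag = H(ba d2 5c 5c 5c 5c 5c 72 29) = f7fc
m2: inner = H(d0 b8 36 36 36 36 36 76) = 72 9a; tag = H(ba d2 5c 5c 5c 5c 5c 72 9a) = 68fc
m3: inner = H(d0 b8 36 36 36 36 36 6a) = 72 8e; tag = H(ba d2 5c 5c 5c 5c 5c 72 8e) = 5cfc ← matches
m4: inner = H(d0 b8 36 36 36 36 36 52) = 72 76; tag = H(ba d2 5c 5c 5c 5c 5c 72 76) = 44fc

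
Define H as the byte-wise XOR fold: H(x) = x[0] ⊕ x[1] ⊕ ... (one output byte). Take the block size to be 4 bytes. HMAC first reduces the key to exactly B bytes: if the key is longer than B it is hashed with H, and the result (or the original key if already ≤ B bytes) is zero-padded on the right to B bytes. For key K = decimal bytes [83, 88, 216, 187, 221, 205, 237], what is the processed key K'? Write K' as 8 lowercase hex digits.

95000000

|K| = 7 > B = 4, so first hash the key.
H(K): XOR 53⊕58⊕d8⊕bb⊕dd⊕cd⊕ed = 95.
Zero-pad H(K) = 95 to 4 bytes: K' = 95 00 00 00.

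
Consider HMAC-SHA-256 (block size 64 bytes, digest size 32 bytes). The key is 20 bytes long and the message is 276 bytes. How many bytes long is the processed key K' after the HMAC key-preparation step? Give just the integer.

Key is 20 ≤ 64 bytes, zero-padded: |K'| = 64.

64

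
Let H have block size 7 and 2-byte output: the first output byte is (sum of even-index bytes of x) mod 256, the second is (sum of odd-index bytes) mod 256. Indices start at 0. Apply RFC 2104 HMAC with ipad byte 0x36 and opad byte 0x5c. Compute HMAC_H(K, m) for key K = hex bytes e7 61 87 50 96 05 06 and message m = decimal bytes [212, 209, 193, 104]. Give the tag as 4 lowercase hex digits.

Key hex bytes e7 61 87 50 96 05 06 is exactly B = 7 bytes: K' = e7 61 87 50 96 05 06.
K' ⊕ ipad = d1 57 b1 66 a0 33 30.  K' ⊕ opad = bb 3d db 0c ca 59 5a.
Inner input = (K'⊕ipad) ∥ m = d1 57 b1 66 a0 33 30 ∥ d4 d1 c1 68.
Inner hash: even-index sum = 907 mod 256 = 139; odd-index sum = 645 mod 256 = 133 → 8b 85.
Outer input = (K'⊕opad) ∥ inner = bb 3d db 0c ca 59 5a ∥ 8b 85.
Outer hash (tag): even-index sum = 831 mod 256 = 63; odd-index sum = 301 mod 256 = 45 → 3f 2d.

3f2d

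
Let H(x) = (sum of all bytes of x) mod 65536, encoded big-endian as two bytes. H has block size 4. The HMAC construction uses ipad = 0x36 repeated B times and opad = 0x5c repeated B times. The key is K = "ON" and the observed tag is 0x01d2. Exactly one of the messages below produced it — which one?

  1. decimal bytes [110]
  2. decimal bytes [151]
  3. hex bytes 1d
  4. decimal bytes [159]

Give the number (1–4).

Key "ON" = 4f 4e is 2 bytes ≤ B = 4; zero-pad to 4 bytes: K' = 4f 4e 00 00.
K' ⊕ ipad = 79 78 36 36; K' ⊕ opad = 13 12 5c 5c.
m1: inner = H(79 78 36 36 6e) = 01 cb; tag = H(13 12 5c 5c 01 cb) = 01a9
m2: inner = H(79 78 36 36 97) = 01 f4; tag = H(13 12 5c 5c 01 f4) = 01d2 ← matches
m3: inner = H(79 78 36 36 1d) = 01 7a; tag = H(13 12 5c 5c 01 7a) = 0158
m4: inner = H(79 78 36 36 9f) = 01 fc; tag = H(13 12 5c 5c 01 fc) = 01da

2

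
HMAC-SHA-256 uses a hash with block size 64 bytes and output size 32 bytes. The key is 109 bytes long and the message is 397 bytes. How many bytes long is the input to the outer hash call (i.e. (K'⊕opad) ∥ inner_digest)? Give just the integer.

96

Key is 109 > 64 bytes, so it is hashed to 32 bytes then zero-padded to 64: |K'| = 64.
Outer input = (K'⊕opad) ∥ H(inner) → 64 + 32 = 96 bytes.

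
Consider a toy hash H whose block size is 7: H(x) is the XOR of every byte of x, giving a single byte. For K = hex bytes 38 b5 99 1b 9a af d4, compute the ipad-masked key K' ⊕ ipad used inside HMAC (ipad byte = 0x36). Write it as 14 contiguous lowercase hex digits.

Key hex bytes 38 b5 99 1b 9a af d4 is exactly B = 7 bytes: K' = 38 b5 99 1b 9a af d4.
XOR each byte with 0x36: 38⊕36=0e, b5⊕36=83, 99⊕36=af, 1b⊕36=2d, 9a⊕36=ac, af⊕36=99, d4⊕36=e2.

0e83af2dac99e2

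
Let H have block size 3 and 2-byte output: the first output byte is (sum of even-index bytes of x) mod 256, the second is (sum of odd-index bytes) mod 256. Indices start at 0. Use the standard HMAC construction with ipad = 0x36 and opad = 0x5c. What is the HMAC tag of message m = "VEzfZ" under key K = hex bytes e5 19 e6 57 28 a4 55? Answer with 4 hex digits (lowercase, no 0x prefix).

bca7

Key hex bytes e5 19 e6 57 28 a4 55 is 7 bytes > B = 3, so hash it first: H(key) = 48 14, then zero-pad to 3 bytes: K' = 48 14 00.
K' ⊕ ipad = 7e 22 36.  K' ⊕ opad = 14 48 5c.
Inner input = (K'⊕ipad) ∥ m = 7e 22 36 ∥ 56 45 7a 66 5a.
Inner hash: even-index sum = 351 mod 256 = 95; odd-index sum = 332 mod 256 = 76 → 5f 4c.
Outer input = (K'⊕opad) ∥ inner = 14 48 5c ∥ 5f 4c.
Outer hash (tag): even-index sum = 188 mod 256 = 188; odd-index sum = 167 mod 256 = 167 → bc a7.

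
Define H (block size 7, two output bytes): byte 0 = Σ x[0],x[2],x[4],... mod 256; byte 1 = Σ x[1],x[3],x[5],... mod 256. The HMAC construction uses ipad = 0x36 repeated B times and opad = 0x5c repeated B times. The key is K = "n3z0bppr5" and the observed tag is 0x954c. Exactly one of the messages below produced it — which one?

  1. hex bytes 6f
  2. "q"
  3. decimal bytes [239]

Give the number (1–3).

Key "n3z0bppr5" = 6e 33 7a 30 62 70 70 72 35 is 9 bytes > B = 7, so hash it first: H(key) = ef 45, then zero-pad to 7 bytes: K' = ef 45 00 00 00 00 00.
K' ⊕ ipad = d9 73 36 36 36 36 36; K' ⊕ opad = b3 19 5c 5c 5c 5c 5c.
m1: inner = H(d9 73 36 36 36 36 36 6f) = 7b 4e; tag = H(b3 19 5c 5c 5c 5c 5c 7b 4e) = 154c
m2: inner = H(d9 73 36 36 36 36 36 71) = 7b 50; tag = H(b3 19 5c 5c 5c 5c 5c 7b 50) = 174c
m3: inner = H(d9 73 36 36 36 36 36 ef) = 7b ce; tag = H(b3 19 5c 5c 5c 5c 5c 7b ce) = 954c ← matches

3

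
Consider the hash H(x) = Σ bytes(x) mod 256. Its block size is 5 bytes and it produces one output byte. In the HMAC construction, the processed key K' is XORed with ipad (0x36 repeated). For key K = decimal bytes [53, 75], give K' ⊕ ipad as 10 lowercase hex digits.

Key decimal bytes [53, 75] = 35 4b is 2 bytes ≤ B = 5; zero-pad to 5 bytes: K' = 35 4b 00 00 00.
XOR each byte with 0x36: 35⊕36=03, 4b⊕36=7d, 00⊕36=36, 00⊕36=36, 00⊕36=36.

037d363636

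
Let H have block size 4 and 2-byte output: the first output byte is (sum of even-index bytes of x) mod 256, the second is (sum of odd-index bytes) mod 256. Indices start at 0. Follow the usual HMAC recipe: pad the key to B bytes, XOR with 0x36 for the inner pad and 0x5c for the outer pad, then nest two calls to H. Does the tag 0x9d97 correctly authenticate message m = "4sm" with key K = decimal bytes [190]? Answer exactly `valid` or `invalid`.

Key decimal bytes [190] = be is 1 byte ≤ B = 4; zero-pad to 4 bytes: K' = be 00 00 00.
K' ⊕ ipad = 88 36 36 36; K' ⊕ opad = e2 5c 5c 5c.
Inner hash: even-index sum = 351 mod 256 = 95; odd-index sum = 223 mod 256 = 223 → 5f df.
Outer hash (recomputed tag): even-index sum = 413 mod 256 = 157; odd-index sum = 407 mod 256 = 151 → 9d 97.
Recomputed tag = 9d97; claimed = 9d97 → match.

valid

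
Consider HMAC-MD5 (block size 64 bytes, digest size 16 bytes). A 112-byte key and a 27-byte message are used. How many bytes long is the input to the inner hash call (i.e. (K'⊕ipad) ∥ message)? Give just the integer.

91

Key is 112 > 64 bytes, so it is hashed to 16 bytes then zero-padded to 64: |K'| = 64.
Inner input = (K'⊕ipad) ∥ m → 64 + 27 = 91 bytes.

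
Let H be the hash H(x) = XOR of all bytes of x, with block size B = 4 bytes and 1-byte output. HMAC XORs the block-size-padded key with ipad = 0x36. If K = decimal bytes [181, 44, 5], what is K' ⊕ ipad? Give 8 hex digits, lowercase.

Key decimal bytes [181, 44, 5] = b5 2c 05 is 3 bytes ≤ B = 4; zero-pad to 4 bytes: K' = b5 2c 05 00.
XOR each byte with 0x36: b5⊕36=83, 2c⊕36=1a, 05⊕36=33, 00⊕36=36.

831a3336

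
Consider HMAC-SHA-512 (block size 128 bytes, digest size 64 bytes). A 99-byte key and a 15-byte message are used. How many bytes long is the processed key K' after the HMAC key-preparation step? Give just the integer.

Key is 99 ≤ 128 bytes, zero-padded: |K'| = 128.

128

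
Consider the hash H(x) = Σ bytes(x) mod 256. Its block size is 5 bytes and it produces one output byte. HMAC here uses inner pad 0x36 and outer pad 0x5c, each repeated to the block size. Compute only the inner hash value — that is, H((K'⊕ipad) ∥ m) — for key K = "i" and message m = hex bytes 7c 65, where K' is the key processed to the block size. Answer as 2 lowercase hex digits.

Key "i" = 69 is 1 byte ≤ B = 5; zero-pad to 5 bytes: K' = 69 00 00 00 00.
K' ⊕ ipad = 5f 36 36 36 36.
Inner input = 5f 36 36 36 36 ∥ 7c 65.
Inner hash: sum = 95+54+54+54+54+124+101 = 536; mod 256 = 24 → 18.

18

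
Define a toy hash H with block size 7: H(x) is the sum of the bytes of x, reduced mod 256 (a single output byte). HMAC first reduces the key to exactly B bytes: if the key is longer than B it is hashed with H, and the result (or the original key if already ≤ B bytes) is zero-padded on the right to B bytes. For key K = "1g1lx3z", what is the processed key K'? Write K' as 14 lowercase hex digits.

Key "1g1lx3z" = 31 67 31 6c 78 33 7a is exactly B = 7 bytes: K' = 31 67 31 6c 78 33 7a.

3167316c78337a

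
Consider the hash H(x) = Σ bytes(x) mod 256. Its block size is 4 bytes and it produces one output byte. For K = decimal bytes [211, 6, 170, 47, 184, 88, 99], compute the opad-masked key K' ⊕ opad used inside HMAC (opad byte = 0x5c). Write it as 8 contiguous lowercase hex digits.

Key decimal bytes [211, 6, 170, 47, 184, 88, 99] = d3 06 aa 2f b8 58 63 is 7 bytes > B = 4, so hash it first: H(key) = 25, then zero-pad to 4 bytes: K' = 25 00 00 00.
XOR each byte with 0x5c: 25⊕5c=79, 00⊕5c=5c, 00⊕5c=5c, 00⊕5c=5c.

795c5c5c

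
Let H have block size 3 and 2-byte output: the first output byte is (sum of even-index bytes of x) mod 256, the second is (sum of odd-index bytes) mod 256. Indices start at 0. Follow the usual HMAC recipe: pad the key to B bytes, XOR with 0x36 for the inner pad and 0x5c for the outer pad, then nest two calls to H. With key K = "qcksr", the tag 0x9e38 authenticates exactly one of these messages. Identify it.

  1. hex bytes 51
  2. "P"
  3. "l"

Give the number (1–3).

2

Key "qcksr" = 71 63 6b 73 72 is 5 bytes > B = 3, so hash it first: H(key) = 4e d6, then zero-pad to 3 bytes: K' = 4e d6 00.
K' ⊕ ipad = 78 e0 36; K' ⊕ opad = 12 8a 5c.
m1: inner = H(78 e0 36 51) = ae 31; tag = H(12 8a 5c ae 31) = 9f38
m2: inner = H(78 e0 36 50) = ae 30; tag = H(12 8a 5c ae 30) = 9e38 ← matches
m3: inner = H(78 e0 36 6c) = ae 4c; tag = H(12 8a 5c ae 4c) = ba38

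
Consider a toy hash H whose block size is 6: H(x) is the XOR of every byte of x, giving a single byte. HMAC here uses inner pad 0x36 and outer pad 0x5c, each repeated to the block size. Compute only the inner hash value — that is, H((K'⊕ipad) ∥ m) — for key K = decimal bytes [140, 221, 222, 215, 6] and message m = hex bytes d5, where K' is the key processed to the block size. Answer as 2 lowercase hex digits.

8b

Key decimal bytes [140, 221, 222, 215, 6] = 8c dd de d7 06 is 5 bytes ≤ B = 6; zero-pad to 6 bytes: K' = 8c dd de d7 06 00.
K' ⊕ ipad = ba eb e8 e1 30 36.
Inner input = ba eb e8 e1 30 36 ∥ d5.
Inner hash: XOR ba⊕eb⊕e8⊕e1⊕30⊕36⊕d5 = 8b.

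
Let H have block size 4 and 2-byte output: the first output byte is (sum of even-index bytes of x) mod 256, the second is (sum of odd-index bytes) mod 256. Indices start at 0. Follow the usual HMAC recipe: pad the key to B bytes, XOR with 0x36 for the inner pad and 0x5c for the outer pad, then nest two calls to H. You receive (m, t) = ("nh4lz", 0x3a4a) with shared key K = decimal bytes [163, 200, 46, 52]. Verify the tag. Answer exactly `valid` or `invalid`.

Key decimal bytes [163, 200, 46, 52] = a3 c8 2e 34 is exactly B = 4 bytes: K' = a3 c8 2e 34.
K' ⊕ ipad = 95 fe 18 02; K' ⊕ opad = ff 94 72 68.
Inner hash: even-index sum = 457 mod 256 = 201; odd-index sum = 468 mod 256 = 212 → c9 d4.
Outer hash (recomputed tag): even-index sum = 570 mod 256 = 58; odd-index sum = 464 mod 256 = 208 → 3a d0.
Recomputed tag = 3ad0; claimed = 3a4a → mismatch.

invalid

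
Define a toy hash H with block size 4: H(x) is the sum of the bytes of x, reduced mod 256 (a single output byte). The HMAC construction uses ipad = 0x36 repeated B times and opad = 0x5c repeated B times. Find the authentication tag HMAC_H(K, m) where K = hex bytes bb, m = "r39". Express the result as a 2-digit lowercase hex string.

Key hex bytes bb is 1 byte ≤ B = 4; zero-pad to 4 bytes: K' = bb 00 00 00.
K' ⊕ ipad = 8d 36 36 36.  K' ⊕ opad = e7 5c 5c 5c.
Inner input = (K'⊕ipad) ∥ m = 8d 36 36 36 ∥ 72 33 39.
Inner hash: sum = 141+54+54+54+114+51+57 = 525; mod 256 = 13 → 0d.
Outer input = (K'⊕opad) ∥ inner = e7 5c 5c 5c ∥ 0d.
Outer hash (tag): sum = 231+92+92+92+13 = 520; mod 256 = 8 → 08.

08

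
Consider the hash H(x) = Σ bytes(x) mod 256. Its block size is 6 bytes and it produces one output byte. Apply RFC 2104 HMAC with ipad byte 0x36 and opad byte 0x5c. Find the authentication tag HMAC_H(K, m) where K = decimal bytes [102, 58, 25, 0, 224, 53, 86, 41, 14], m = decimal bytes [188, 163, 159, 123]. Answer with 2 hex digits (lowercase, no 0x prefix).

c7

Key decimal bytes [102, 58, 25, 0, 224, 53, 86, 41, 14] = 66 3a 19 00 e0 35 56 29 0e is 9 bytes > B = 6, so hash it first: H(key) = 5b, then zero-pad to 6 bytes: K' = 5b 00 00 00 00 00.
K' ⊕ ipad = 6d 36 36 36 36 36.  K' ⊕ opad = 07 5c 5c 5c 5c 5c.
Inner input = (K'⊕ipad) ∥ m = 6d 36 36 36 36 36 ∥ bc a3 9f 7b.
Inner hash: sum = 109+54+54+54+54+54+188+163+159+123 = 1012; mod 256 = 244 → f4.
Outer input = (K'⊕opad) ∥ inner = 07 5c 5c 5c 5c 5c ∥ f4.
Outer hash (tag): sum = 7+92+92+92+92+92+244 = 711; mod 256 = 199 → c7.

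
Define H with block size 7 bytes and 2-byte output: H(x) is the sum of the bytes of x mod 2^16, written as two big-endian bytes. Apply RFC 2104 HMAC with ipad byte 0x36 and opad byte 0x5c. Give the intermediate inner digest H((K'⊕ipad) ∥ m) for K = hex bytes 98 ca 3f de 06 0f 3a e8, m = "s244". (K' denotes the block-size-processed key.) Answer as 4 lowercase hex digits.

02d0

Key hex bytes 98 ca 3f de 06 0f 3a e8 is 8 bytes > B = 7, so hash it first: H(key) = 03 b6, then zero-pad to 7 bytes: K' = 03 b6 00 00 00 00 00.
K' ⊕ ipad = 35 80 36 36 36 36 36.
Inner input = 35 80 36 36 36 36 36 ∥ 73 32 34 34.
Inner hash: sum = 53+128+54+54+54+54+54+115+50+52+52 = 720 → 02 d0.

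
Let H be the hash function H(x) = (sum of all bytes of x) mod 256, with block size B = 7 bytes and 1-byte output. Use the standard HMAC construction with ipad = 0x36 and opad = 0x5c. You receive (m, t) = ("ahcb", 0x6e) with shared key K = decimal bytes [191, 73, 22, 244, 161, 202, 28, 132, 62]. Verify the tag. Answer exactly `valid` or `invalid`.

Key decimal bytes [191, 73, 22, 244, 161, 202, 28, 132, 62] = bf 49 16 f4 a1 ca 1c 84 3e is 9 bytes > B = 7, so hash it first: H(key) = 5b, then zero-pad to 7 bytes: K' = 5b 00 00 00 00 00 00.
K' ⊕ ipad = 6d 36 36 36 36 36 36; K' ⊕ opad = 07 5c 5c 5c 5c 5c 5c.
Inner hash: sum = 109+54+54+54+54+54+54+97+104+99+98 = 831; mod 256 = 63 → 3f.
Outer hash (recomputed tag): sum = 7+92+92+92+92+92+92+63 = 622; mod 256 = 110 → 6e.
Recomputed tag = 6e; claimed = 6e → match.

valid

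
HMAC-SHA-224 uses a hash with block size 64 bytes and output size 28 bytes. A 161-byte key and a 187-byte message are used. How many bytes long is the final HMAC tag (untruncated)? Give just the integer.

28

The tag is one SHA-224 digest: 28 bytes.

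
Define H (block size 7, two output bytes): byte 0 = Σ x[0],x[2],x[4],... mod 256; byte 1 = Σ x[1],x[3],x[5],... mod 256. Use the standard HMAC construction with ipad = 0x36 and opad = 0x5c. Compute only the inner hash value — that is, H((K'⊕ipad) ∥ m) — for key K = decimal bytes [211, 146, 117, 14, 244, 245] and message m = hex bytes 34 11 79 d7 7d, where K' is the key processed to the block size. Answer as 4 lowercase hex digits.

08c9

Key decimal bytes [211, 146, 117, 14, 244, 245] = d3 92 75 0e f4 f5 is 6 bytes ≤ B = 7; zero-pad to 7 bytes: K' = d3 92 75 0e f4 f5 00.
K' ⊕ ipad = e5 a4 43 38 c2 c3 36.
Inner input = e5 a4 43 38 c2 c3 36 ∥ 34 11 79 d7 7d.
Inner hash: even-index sum = 776 mod 256 = 8; odd-index sum = 713 mod 256 = 201 → 08 c9.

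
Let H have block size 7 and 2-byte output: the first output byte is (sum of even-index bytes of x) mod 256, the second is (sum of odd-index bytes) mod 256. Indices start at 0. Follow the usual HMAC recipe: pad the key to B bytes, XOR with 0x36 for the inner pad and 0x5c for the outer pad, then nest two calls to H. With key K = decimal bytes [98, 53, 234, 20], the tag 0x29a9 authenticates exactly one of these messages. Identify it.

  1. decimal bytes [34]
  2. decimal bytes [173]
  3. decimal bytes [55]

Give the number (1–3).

Key decimal bytes [98, 53, 234, 20] = 62 35 ea 14 is 4 bytes ≤ B = 7; zero-pad to 7 bytes: K' = 62 35 ea 14 00 00 00.
K' ⊕ ipad = 54 03 dc 22 36 36 36; K' ⊕ opad = 3e 69 b6 48 5c 5c 5c.
m1: inner = H(54 03 dc 22 36 36 36 22) = 9c 7d; tag = H(3e 69 b6 48 5c 5c 5c 9c 7d) = 29a9 ← matches
m2: inner = H(54 03 dc 22 36 36 36 ad) = 9c 08; tag = H(3e 69 b6 48 5c 5c 5c 9c 08) = b4a9
m3: inner = H(54 03 dc 22 36 36 36 37) = 9c 92; tag = H(3e 69 b6 48 5c 5c 5c 9c 92) = 3ea9

1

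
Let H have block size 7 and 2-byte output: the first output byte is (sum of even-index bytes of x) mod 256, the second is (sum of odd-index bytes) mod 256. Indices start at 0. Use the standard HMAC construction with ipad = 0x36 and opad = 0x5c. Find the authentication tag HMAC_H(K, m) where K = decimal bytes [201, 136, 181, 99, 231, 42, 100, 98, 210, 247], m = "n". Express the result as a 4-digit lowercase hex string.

Key decimal bytes [201, 136, 181, 99, 231, 42, 100, 98, 210, 247] = c9 88 b5 63 e7 2a 64 62 d2 f7 is 10 bytes > B = 7, so hash it first: H(key) = 9b 6e, then zero-pad to 7 bytes: K' = 9b 6e 00 00 00 00 00.
K' ⊕ ipad = ad 58 36 36 36 36 36.  K' ⊕ opad = c7 32 5c 5c 5c 5c 5c.
Inner input = (K'⊕ipad) ∥ m = ad 58 36 36 36 36 36 ∥ 6e.
Inner hash: even-index sum = 335 mod 256 = 79; odd-index sum = 306 mod 256 = 50 → 4f 32.
Outer input = (K'⊕opad) ∥ inner = c7 32 5c 5c 5c 5c 5c ∥ 4f 32.
Outer hash (tag): even-index sum = 525 mod 256 = 13; odd-index sum = 313 mod 256 = 57 → 0d 39.

0d39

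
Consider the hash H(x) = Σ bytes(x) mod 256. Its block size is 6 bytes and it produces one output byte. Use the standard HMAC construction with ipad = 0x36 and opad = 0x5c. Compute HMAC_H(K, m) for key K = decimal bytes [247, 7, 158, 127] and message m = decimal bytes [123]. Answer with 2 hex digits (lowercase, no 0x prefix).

6d

Key decimal bytes [247, 7, 158, 127] = f7 07 9e 7f is 4 bytes ≤ B = 6; zero-pad to 6 bytes: K' = f7 07 9e 7f 00 00.
K' ⊕ ipad = c1 31 a8 49 36 36.  K' ⊕ opad = ab 5b c2 23 5c 5c.
Inner input = (K'⊕ipad) ∥ m = c1 31 a8 49 36 36 ∥ 7b.
Inner hash: sum = 193+49+168+73+54+54+123 = 714; mod 256 = 202 → ca.
Outer input = (K'⊕opad) ∥ inner = ab 5b c2 23 5c 5c ∥ ca.
Outer hash (tag): sum = 171+91+194+35+92+92+202 = 877; mod 256 = 109 → 6d.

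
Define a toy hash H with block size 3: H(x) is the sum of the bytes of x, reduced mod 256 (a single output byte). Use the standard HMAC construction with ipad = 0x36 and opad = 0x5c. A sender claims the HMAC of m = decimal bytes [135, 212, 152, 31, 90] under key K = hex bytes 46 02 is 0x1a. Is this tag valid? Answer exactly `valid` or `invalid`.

valid

Key hex bytes 46 02 is 2 bytes ≤ B = 3; zero-pad to 3 bytes: K' = 46 02 00.
K' ⊕ ipad = 70 34 36; K' ⊕ opad = 1a 5e 5c.
Inner hash: sum = 112+52+54+135+212+152+31+90 = 838; mod 256 = 70 → 46.
Outer hash (recomputed tag): sum = 26+94+92+70 = 282; mod 256 = 26 → 1a.
Recomputed tag = 1a; claimed = 1a → match.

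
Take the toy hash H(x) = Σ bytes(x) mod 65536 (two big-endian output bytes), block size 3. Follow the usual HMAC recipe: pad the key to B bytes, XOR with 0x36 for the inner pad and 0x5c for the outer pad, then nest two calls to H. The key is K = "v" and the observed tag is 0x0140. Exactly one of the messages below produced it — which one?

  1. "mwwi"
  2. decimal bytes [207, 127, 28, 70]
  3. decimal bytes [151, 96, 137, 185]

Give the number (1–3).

Key "v" = 76 is 1 byte ≤ B = 3; zero-pad to 3 bytes: K' = 76 00 00.
K' ⊕ ipad = 40 36 36; K' ⊕ opad = 2a 5c 5c.
m1: inner = H(40 36 36 6d 77 77 69) = 02 70; tag = H(2a 5c 5c 02 70) = 0154
m2: inner = H(40 36 36 cf 7f 1c 46) = 02 5c; tag = H(2a 5c 5c 02 5c) = 0140 ← matches
m3: inner = H(40 36 36 97 60 89 b9) = 02 e5; tag = H(2a 5c 5c 02 e5) = 01c9

2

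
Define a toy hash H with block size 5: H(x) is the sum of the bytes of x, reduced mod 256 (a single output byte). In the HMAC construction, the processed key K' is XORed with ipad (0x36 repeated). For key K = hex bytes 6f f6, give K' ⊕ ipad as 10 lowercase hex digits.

Key hex bytes 6f f6 is 2 bytes ≤ B = 5; zero-pad to 5 bytes: K' = 6f f6 00 00 00.
XOR each byte with 0x36: 6f⊕36=59, f6⊕36=c0, 00⊕36=36, 00⊕36=36, 00⊕36=36.

59c0363636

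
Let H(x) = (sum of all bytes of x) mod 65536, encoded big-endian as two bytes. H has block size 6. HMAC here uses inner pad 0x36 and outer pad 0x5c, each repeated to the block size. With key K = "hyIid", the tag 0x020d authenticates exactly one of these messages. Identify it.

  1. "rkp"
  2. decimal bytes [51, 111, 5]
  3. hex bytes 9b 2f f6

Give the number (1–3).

3

Key "hyIid" = 68 79 49 69 64 is 5 bytes ≤ B = 6; zero-pad to 6 bytes: K' = 68 79 49 69 64 00.
K' ⊕ ipad = 5e 4f 7f 5f 52 36; K' ⊕ opad = 34 25 15 35 38 5c.
m1: inner = H(5e 4f 7f 5f 52 36 72 6b 70) = 03 60; tag = H(34 25 15 35 38 5c 03 60) = 019a
m2: inner = H(5e 4f 7f 5f 52 36 33 6f 05) = 02 ba; tag = H(34 25 15 35 38 5c 02 ba) = 01f3
m3: inner = H(5e 4f 7f 5f 52 36 9b 2f f6) = 03 d3; tag = H(34 25 15 35 38 5c 03 d3) = 020d ← matches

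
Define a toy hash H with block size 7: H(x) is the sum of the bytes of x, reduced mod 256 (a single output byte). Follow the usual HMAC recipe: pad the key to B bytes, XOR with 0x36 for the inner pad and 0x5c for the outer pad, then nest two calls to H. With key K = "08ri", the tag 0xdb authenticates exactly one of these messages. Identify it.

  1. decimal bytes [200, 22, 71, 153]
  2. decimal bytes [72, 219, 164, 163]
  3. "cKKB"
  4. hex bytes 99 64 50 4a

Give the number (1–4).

3

Key "08ri" = 30 38 72 69 is 4 bytes ≤ B = 7; zero-pad to 7 bytes: K' = 30 38 72 69 00 00 00.
K' ⊕ ipad = 06 0e 44 5f 36 36 36; K' ⊕ opad = 6c 64 2e 35 5c 5c 5c.
m1: inner = H(06 0e 44 5f 36 36 36 c8 16 47 99) = 17; tag = H(6c 64 2e 35 5c 5c 5c 17) = 5e
m2: inner = H(06 0e 44 5f 36 36 36 48 db a4 a3) = c3; tag = H(6c 64 2e 35 5c 5c 5c c3) = 0a
m3: inner = H(06 0e 44 5f 36 36 36 63 4b 4b 42) = 94; tag = H(6c 64 2e 35 5c 5c 5c 94) = db ← matches
m4: inner = H(06 0e 44 5f 36 36 36 99 64 50 4a) = f0; tag = H(6c 64 2e 35 5c 5c 5c f0) = 37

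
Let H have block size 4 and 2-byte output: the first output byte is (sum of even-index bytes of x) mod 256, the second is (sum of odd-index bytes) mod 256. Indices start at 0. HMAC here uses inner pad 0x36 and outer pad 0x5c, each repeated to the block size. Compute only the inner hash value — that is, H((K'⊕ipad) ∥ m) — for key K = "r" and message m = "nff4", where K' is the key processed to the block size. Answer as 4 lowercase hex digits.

Key "r" = 72 is 1 byte ≤ B = 4; zero-pad to 4 bytes: K' = 72 00 00 00.
K' ⊕ ipad = 44 36 36 36.
Inner input = 44 36 36 36 ∥ 6e 66 66 34.
Inner hash: even-index sum = 334 mod 256 = 78; odd-index sum = 262 mod 256 = 6 → 4e 06.

4e06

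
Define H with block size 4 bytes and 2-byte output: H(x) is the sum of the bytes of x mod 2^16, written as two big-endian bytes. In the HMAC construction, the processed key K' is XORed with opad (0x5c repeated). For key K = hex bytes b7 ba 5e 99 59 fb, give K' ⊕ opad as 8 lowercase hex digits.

5fe05c5c

Key hex bytes b7 ba 5e 99 59 fb is 6 bytes > B = 4, so hash it first: H(key) = 03 bc, then zero-pad to 4 bytes: K' = 03 bc 00 00.
XOR each byte with 0x5c: 03⊕5c=5f, bc⊕5c=e0, 00⊕5c=5c, 00⊕5c=5c.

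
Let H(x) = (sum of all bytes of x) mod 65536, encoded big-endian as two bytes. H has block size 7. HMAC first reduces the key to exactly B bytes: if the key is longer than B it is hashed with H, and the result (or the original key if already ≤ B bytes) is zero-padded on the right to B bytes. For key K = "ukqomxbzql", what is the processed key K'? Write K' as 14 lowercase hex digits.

045e0000000000

|K| = 10 > B = 7, so first hash the key.
H(K): sum = 117+107+113+111+109+120+98+122+113+108 = 1118 → 04 5e.
Zero-pad H(K) = 04 5e to 7 bytes: K' = 04 5e 00 00 00 00 00.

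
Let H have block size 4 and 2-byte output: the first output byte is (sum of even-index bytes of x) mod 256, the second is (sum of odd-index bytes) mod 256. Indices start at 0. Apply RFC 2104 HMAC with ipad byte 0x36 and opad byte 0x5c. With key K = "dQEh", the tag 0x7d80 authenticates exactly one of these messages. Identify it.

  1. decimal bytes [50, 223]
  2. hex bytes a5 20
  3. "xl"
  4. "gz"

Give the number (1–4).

4

Key "dQEh" = 64 51 45 68 is exactly B = 4 bytes: K' = 64 51 45 68.
K' ⊕ ipad = 52 67 73 5e; K' ⊕ opad = 38 0d 19 34.
m1: inner = H(52 67 73 5e 32 df) = f7 a4; tag = H(38 0d 19 34 f7 a4) = 48e5
m2: inner = H(52 67 73 5e a5 20) = 6a e5; tag = H(38 0d 19 34 6a e5) = bb26
m3: inner = H(52 67 73 5e 78 6c) = 3d 31; tag = H(38 0d 19 34 3d 31) = 8e72
m4: inner = H(52 67 73 5e 67 7a) = 2c 3f; tag = H(38 0d 19 34 2c 3f) = 7d80 ← matches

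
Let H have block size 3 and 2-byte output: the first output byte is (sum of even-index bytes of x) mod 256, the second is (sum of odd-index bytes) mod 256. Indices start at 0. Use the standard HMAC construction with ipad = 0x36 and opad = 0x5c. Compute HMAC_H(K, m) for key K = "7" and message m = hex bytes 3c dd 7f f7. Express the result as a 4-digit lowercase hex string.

b867

Key "7" = 37 is 1 byte ≤ B = 3; zero-pad to 3 bytes: K' = 37 00 00.
K' ⊕ ipad = 01 36 36.  K' ⊕ opad = 6b 5c 5c.
Inner input = (K'⊕ipad) ∥ m = 01 36 36 ∥ 3c dd 7f f7.
Inner hash: even-index sum = 523 mod 256 = 11; odd-index sum = 241 mod 256 = 241 → 0b f1.
Outer input = (K'⊕opad) ∥ inner = 6b 5c 5c ∥ 0b f1.
Outer hash (tag): even-index sum = 440 mod 256 = 184; odd-index sum = 103 mod 256 = 103 → b8 67.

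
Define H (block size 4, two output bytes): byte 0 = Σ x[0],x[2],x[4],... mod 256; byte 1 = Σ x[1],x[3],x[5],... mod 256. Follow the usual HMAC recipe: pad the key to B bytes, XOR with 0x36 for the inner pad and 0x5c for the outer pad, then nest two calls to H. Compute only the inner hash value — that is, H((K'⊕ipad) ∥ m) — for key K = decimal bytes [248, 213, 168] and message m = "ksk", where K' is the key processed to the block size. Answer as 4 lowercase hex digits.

428c

Key decimal bytes [248, 213, 168] = f8 d5 a8 is 3 bytes ≤ B = 4; zero-pad to 4 bytes: K' = f8 d5 a8 00.
K' ⊕ ipad = ce e3 9e 36.
Inner input = ce e3 9e 36 ∥ 6b 73 6b.
Inner hash: even-index sum = 578 mod 256 = 66; odd-index sum = 396 mod 256 = 140 → 42 8c.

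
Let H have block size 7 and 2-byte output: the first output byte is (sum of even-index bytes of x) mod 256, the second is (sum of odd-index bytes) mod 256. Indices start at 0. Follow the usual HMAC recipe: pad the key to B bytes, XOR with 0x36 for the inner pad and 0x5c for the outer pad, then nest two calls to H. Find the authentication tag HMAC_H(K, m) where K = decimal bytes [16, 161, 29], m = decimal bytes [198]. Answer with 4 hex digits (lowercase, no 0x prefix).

0e72

Key decimal bytes [16, 161, 29] = 10 a1 1d is 3 bytes ≤ B = 7; zero-pad to 7 bytes: K' = 10 a1 1d 00 00 00 00.
K' ⊕ ipad = 26 97 2b 36 36 36 36.  K' ⊕ opad = 4c fd 41 5c 5c 5c 5c.
Inner input = (K'⊕ipad) ∥ m = 26 97 2b 36 36 36 36 ∥ c6.
Inner hash: even-index sum = 189 mod 256 = 189; odd-index sum = 457 mod 256 = 201 → bd c9.
Outer input = (K'⊕opad) ∥ inner = 4c fd 41 5c 5c 5c 5c ∥ bd c9.
Outer hash (tag): even-index sum = 526 mod 256 = 14; odd-index sum = 626 mod 256 = 114 → 0e 72.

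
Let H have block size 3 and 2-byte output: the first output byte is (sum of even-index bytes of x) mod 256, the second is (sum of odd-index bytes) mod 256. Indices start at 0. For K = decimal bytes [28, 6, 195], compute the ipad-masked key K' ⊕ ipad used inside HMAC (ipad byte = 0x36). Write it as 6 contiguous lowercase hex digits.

Key decimal bytes [28, 6, 195] = 1c 06 c3 is exactly B = 3 bytes: K' = 1c 06 c3.
XOR each byte with 0x36: 1c⊕36=2a, 06⊕36=30, c3⊕36=f5.

2a30f5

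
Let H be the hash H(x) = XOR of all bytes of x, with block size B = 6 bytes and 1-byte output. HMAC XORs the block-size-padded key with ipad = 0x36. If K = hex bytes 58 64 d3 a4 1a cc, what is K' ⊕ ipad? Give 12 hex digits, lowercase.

6e52e5922cfa

Key hex bytes 58 64 d3 a4 1a cc is exactly B = 6 bytes: K' = 58 64 d3 a4 1a cc.
XOR each byte with 0x36: 58⊕36=6e, 64⊕36=52, d3⊕36=e5, a4⊕36=92, 1a⊕36=2c, cc⊕36=fa.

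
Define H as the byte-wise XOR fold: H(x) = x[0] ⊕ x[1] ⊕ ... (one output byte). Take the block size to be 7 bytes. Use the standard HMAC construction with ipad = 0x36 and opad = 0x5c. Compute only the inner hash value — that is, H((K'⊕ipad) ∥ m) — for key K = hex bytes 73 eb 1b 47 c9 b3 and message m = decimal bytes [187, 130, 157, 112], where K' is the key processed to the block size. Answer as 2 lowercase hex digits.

5c

Key hex bytes 73 eb 1b 47 c9 b3 is 6 bytes ≤ B = 7; zero-pad to 7 bytes: K' = 73 eb 1b 47 c9 b3 00.
K' ⊕ ipad = 45 dd 2d 71 ff 85 36.
Inner input = 45 dd 2d 71 ff 85 36 ∥ bb 82 9d 70.
Inner hash: XOR 45⊕dd⊕2d⊕71⊕ff⊕85⊕36⊕bb⊕82⊕9d⊕70 = 5c.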